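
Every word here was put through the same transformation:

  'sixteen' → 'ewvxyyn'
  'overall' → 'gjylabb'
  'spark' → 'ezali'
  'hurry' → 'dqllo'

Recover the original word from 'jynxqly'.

venture

This is an affine cipher: with a=0,…,z=25, each position x becomes (19x+0) mod 26.
Reversing it on jynxqly: j(9)→11·(9−0)≡21=v; y(24)→11·(24−0)≡4=e; n(13)→11·(13−0)≡13=n; x(23)→11·(23−0)≡19=t; q(16)→11·(16−0)≡20=u; l(11)→11·(11−0)≡17=r; y(24)→11·(24−0)≡4=e (all mod 26).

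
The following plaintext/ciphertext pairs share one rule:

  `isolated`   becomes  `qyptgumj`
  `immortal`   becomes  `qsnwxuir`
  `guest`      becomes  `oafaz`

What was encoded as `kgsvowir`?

Shifts by position in isolated: pos 0: i→q (+8), pos 1: s→y (+6), pos 2: o→p (+1), pos 3: l→t (+8), pos 4: a→g (+6), pos 5: t→u (+1) — repeating every 3. A repeating key of period 3 is used — shifts +8, +6, +1 over and over.
Decoding kgsvowir: k−8=c, g−6=a, s−1=r, v−8=n, o−6=i, w−1=v, i−8=a, r−6=l.

carnival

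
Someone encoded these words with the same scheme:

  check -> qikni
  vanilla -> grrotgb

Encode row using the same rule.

cux

The word is reversed, then every letter is shifted forward by 6.
For row: reverse → wor; then shift: w+6=c, o+6=u, r+6=x.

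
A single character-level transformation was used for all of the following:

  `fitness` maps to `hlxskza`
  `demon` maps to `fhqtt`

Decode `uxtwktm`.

supreme

In fitness: f→h is +2, i→l is +3, t→x is +4, n→s is +5 — the shift increases by 1 each position. Each letter shifts forward by (position + 2), i.e. 2, 3, 4, … — the shift grows by one for each successive letter.
Decoding uxtwktm: u−2=s, x−3=u, t−4=p, w−5=r, k−6=e, t−7=m, m−8=e.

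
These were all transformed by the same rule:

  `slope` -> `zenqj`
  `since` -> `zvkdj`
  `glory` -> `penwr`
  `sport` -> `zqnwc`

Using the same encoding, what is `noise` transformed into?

s(18)→z(25) and l(11)→e(4) fit y≡3x+23 (mod 26); the inverse of 3 mod 26 is 9. This is an affine cipher: with a=0,…,z=25, each position x becomes (3x+23) mod 26.
Applying it to noise: n(13)→3·13+23≡10=k; o(14)→3·14+23≡13=n; i(8)→3·8+23≡21=v; s(18)→3·18+23≡25=z; e(4)→3·4+23≡9=j (all mod 26).

knvzj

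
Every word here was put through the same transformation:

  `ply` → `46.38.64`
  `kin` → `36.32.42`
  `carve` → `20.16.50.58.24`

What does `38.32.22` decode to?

lid

p(#16)→46 and l(#12)→38: differences scale by 2, so n = 2·pos + 14. With a=1..z=26, the number is 2·pos + 14.
Reversing it on 38.32.22: 38→(38−14)÷2=12=l, 32→(32−14)÷2=9=i, 22→(22−14)÷2=4=d.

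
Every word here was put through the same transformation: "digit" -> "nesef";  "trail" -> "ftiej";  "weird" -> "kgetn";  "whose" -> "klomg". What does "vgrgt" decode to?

d(3)→n(13) and i(8)→e(4) fit y≡19x+8 (mod 26); the inverse of 19 mod 26 is 11. Treating letters as 0–25, the rule is x ↦ 19x + 8 (mod 26).
Undoing it on vgrgt: v(21)→11·(21−8)≡13=n; g(6)→11·(6−8)≡4=e; r(17)→11·(17−8)≡21=v; g(6)→11·(6−8)≡4=e; t(19)→11·(19−8)≡17=r (all mod 26).

never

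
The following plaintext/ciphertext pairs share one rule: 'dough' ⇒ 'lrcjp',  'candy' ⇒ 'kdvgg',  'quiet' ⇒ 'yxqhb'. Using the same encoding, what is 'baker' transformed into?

jdshz

Shifts by position in dough: pos 0: d→l (+8), pos 1: o→r (+3), pos 2: u→c (+8), pos 3: g→j (+3) — repeating every 2. The shifts repeat in a cycle of length 2: positions 0,1,… shift by +8, +3, then the pattern repeats.
For baker: b+8=j, a+3=d, k+8=s, e+3=h, r+8=z.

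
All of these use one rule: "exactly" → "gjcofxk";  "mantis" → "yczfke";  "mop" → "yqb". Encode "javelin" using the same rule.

The shift depends on letter class: consonant x→j is +12, but vowel e→g is +2. Two shifts are in play — +2 for a/e/i/o/u, +12 for every other letter.
On javelin: j(cons)+12=v, a(vowel)+2=c, v(cons)+12=h, e(vowel)+2=g, l(cons)+12=x, i(vowel)+2=k, n(cons)+12=z.

vchgxkz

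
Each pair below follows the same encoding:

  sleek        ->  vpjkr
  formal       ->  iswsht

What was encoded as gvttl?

In sleek: s→v is +3, l→p is +4, e→j is +5, e→k is +6 — the shift increases by 1 each position. Letter i (0-indexed) is shifted by i+3, so successive shifts are 3, 4, 5, ….
Reversing it on gvttl: g−3=d, v−4=r, t−5=o, t−6=n, l−7=e.

drone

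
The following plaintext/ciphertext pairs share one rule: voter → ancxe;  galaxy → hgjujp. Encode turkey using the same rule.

The output letters match the input read backwards, each shifted +9: voter reversed is retov. The word is reversed, then every letter is shifted forward by 9.
On turkey: reverse → yekrut; then shift: y+9=h, e+9=n, k+9=t, r+9=a, u+9=d, t+9=c.

hntadc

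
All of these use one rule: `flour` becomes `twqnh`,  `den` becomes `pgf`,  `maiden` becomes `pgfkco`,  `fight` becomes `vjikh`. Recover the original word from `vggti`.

The output letters match the input read backwards, each shifted +2: flour reversed is ruolf. Read the word backwards and shift each letter +2.
Reversing it on vggti: shift back: v−2=t, g−2=e, g−2=e, t−2=r, i−2=g → teerg; then reverse → greet.

greet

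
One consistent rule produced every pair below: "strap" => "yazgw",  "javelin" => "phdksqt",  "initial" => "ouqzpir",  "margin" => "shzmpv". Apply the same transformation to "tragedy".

Shifts by position in strap: pos 0: s→y (+6), pos 1: t→a (+7), pos 2: r→z (+8), pos 3: a→g (+6), pos 4: p→w (+7) — repeating every 3. A repeating key of period 3 is used — shifts +6, +7, +8 over and over.
Applying it to tragedy: t+6=z, r+7=y, a+8=i, g+6=m, e+7=l, d+8=l, y+6=e.

zyimlle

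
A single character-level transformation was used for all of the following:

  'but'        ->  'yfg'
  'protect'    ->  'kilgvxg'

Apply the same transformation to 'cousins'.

xlfhrmh

Each pair mirrors across the alphabet (b↔y, u↔f, t↔g): positions sum to 25. Letters are reflected about the middle of the alphabet (position → 25−position): Atbash.
On cousins: c↔x, o↔l, u↔f, s↔h, i↔r, n↔m, s↔h.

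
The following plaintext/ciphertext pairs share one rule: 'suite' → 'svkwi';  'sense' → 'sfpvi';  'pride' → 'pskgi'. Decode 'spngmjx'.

The shift increases by 1 at each position, starting from +0: 0, 1, 2, ….
Decoding spngmjx: s−0=s, p−1=o, n−2=l, g−3=d, m−4=i, j−5=e, x−6=r.

soldier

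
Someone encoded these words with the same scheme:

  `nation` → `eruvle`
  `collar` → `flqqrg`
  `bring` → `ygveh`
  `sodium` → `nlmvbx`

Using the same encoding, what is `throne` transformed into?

uoglet

n(13)→e(4) and a(0)→r(17) fit y≡7x+17 (mod 26); the inverse of 7 mod 26 is 15. Treating letters as 0–25, the rule is x ↦ 7x + 17 (mod 26).
For throne: t(19)→7·19+17≡20=u; h(7)→7·7+17≡14=o; r(17)→7·17+17≡6=g; o(14)→7·14+17≡11=l; n(13)→7·13+17≡4=e; e(4)→7·4+17≡19=t (all mod 26).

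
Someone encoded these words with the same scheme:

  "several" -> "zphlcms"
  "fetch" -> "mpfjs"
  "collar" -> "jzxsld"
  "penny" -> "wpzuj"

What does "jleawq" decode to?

Shifts by position in several: pos 0: s→z (+7), pos 1: e→p (+11), pos 2: v→h (+12), pos 3: e→l (+7), pos 4: r→c (+11), pos 5: a→m (+12) — repeating every 3. The shifts repeat in a cycle of length 3: positions 0,1,… shift by +7, +11, +12, then the pattern repeats.
Undoing it on jleawq: j−7=c, l−11=a, e−12=s, a−7=t, w−11=l, q−12=e.

castle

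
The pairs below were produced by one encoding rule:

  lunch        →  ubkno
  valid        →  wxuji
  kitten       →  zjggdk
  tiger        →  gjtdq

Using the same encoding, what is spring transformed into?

laqjkt

Treating letters as 0–25, the rule is x ↦ 21x + 23 (mod 26).
On spring: s(18)→21·18+23≡11=l; p(15)→21·15+23≡0=a; r(17)→21·17+23≡16=q; i(8)→21·8+23≡9=j; n(13)→21·13+23≡10=k; g(6)→21·6+23≡19=t (all mod 26).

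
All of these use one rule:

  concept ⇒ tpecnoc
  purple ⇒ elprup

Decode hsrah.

The word is simply reversed.
Reversing it on hsrah: then reverse → harsh.

harsh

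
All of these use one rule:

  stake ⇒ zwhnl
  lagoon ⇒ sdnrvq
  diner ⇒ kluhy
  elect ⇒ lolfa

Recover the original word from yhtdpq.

Shifts by position in stake: pos 0: s→z (+7), pos 1: t→w (+3), pos 2: a→h (+7), pos 3: k→n (+3) — repeating every 2. The shifts repeat in a cycle of length 2: positions 0,1,… shift by +7, +3, then the pattern repeats.
Reversing it on yhtdpq: y−7=r, h−3=e, t−7=m, d−3=a, p−7=i, q−3=n.

remain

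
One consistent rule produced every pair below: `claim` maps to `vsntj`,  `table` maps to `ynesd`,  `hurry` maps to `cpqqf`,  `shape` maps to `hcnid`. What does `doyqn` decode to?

extra

c(2)→v(21) and l(11)→s(18) fit y≡17x+13 (mod 26); the inverse of 17 mod 26 is 23. Each letter's alphabet position (a=0..z=25) is mapped through 17·x+13 mod 26 — an affine cipher.
Undoing it on doyqn: d(3)→23·(3−13)≡4=e; o(14)→23·(14−13)≡23=x; y(24)→23·(24−13)≡19=t; q(16)→23·(16−13)≡17=r; n(13)→23·(13−13)≡0=a (all mod 26).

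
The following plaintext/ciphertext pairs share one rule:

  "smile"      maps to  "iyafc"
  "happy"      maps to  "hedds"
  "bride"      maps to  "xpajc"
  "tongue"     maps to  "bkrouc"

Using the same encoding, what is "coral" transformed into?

This is an affine cipher: with a=0,…,z=25, each position x becomes (19x+4) mod 26.
On coral: c(2)→19·2+4≡16=q; o(14)→19·14+4≡10=k; r(17)→19·17+4≡15=p; a(0)→19·0+4≡4=e; l(11)→19·11+4≡5=f (all mod 26).

qkpef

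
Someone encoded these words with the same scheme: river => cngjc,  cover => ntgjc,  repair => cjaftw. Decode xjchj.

mercy

Shifts by position in river: pos 0: r→c (+11), pos 1: i→n (+5), pos 2: v→g (+11), pos 3: e→j (+5) — repeating every 2. It's a Vigenère-style cipher with numeric key [11,5]: position i shifts by key[i mod 2].
Undoing it on xjchj: x−11=m, j−5=e, c−11=r, h−5=c, j−11=y.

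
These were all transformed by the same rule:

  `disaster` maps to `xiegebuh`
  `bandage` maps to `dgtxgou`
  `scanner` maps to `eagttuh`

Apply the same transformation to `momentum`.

wqwutbyw

d(3)→x(23) and i(8)→i(8) fit y≡23x+6 (mod 26); the inverse of 23 mod 26 is 17. Each letter's alphabet position (a=0..z=25) is mapped through 23·x+6 mod 26 — an affine cipher.
Applying it to momentum: m(12)→23·12+6≡22=w; o(14)→23·14+6≡16=q; m(12)→23·12+6≡22=w; e(4)→23·4+6≡20=u; n(13)→23·13+6≡19=t; t(19)→23·19+6≡1=b; u(20)→23·20+6≡24=y; m(12)→23·12+6≡22=w (all mod 26).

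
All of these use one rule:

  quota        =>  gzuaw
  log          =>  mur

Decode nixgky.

The output letters match the input read backwards, each shifted +6: quota reversed is atouq. The word is reversed, then every letter is shifted forward by 6.
Decoding nixgky: shift back: n−6=h, i−6=c, x−6=r, g−6=a, k−6=e, y−6=s → hcraes; then reverse → search.

search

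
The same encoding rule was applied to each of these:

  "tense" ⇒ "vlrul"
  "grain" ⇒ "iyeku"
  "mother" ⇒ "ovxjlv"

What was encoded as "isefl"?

glade

Shifts by position in tense: pos 0: t→v (+2), pos 1: e→l (+7), pos 2: n→r (+4), pos 3: s→u (+2), pos 4: e→l (+7) — repeating every 3. The shifts repeat in a cycle of length 3: positions 0,1,… shift by +2, +7, +4, then the pattern repeats.
Undoing it on isefl: i−2=g, s−7=l, e−4=a, f−2=d, l−7=e.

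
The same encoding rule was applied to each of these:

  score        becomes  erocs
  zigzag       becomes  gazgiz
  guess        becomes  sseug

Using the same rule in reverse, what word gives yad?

The output letters match the input read backwards: score reversed is erocs. The word is simply reversed.
Decoding yad: then reverse → day.

day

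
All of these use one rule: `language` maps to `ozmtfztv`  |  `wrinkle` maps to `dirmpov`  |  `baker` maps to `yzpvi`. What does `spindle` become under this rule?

Each pair mirrors across the alphabet (l↔o, a↔z, n↔m): positions sum to 25. This is the alphabet-reversal cipher (Atbash): a becomes z, b becomes y, etc.
For spindle: s↔h, p↔k, i↔r, n↔m, d↔w, l↔o, e↔v.

hkrmwov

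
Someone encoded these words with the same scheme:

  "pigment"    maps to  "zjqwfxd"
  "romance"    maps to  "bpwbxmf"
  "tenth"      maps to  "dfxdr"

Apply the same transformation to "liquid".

The shift depends on letter class: consonant p→z is +10, but vowel i→j is +1. Two shifts are in play — +1 for a/e/i/o/u, +10 for every other letter.
Applying it to liquid: l(cons)+10=v, i(vowel)+1=j, q(cons)+10=a, u(vowel)+1=v, i(vowel)+1=j, d(cons)+10=n.

vjavjn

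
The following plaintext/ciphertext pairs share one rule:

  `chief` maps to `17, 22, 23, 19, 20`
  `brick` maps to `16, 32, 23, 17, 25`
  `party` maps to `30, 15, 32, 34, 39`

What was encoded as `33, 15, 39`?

say

The number is (letter's place in the alphabet, a=1) + 14.
Undoing it on 33, 15, 39: 33→(33−14)÷1=19=s, 15→(15−14)÷1=1=a, 39→(39−14)÷1=25=y.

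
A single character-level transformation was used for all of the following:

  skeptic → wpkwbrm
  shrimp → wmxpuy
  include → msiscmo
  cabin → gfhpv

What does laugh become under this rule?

pfanp

In skeptic: s→w is +4, k→p is +5, e→k is +6, p→w is +7 — the shift increases by 1 each position. Each letter shifts forward by (position + 4), i.e. 4, 5, 6, … — the shift grows by one for each successive letter.
On laugh: l+4=p, a+5=f, u+6=a, g+7=n, h+8=p.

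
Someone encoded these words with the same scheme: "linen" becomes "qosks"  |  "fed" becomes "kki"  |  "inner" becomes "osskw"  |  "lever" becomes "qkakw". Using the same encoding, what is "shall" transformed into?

xmgqq

The shift depends on letter class: consonant l→q is +5, but vowel i→o is +6. Two shifts are in play — +6 for a/e/i/o/u, +5 for every other letter.
Applying it to shall: s(cons)+5=x, h(cons)+5=m, a(vowel)+6=g, l(cons)+5=q, l(cons)+5=q.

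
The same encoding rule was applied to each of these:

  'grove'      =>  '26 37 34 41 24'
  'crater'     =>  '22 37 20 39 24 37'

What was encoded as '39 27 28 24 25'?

thief

g is letter #7 and maps to 26: an offset of 19. The number is (letter's place in the alphabet, a=1) + 19.
Undoing it on 39 27 28 24 25: 39→(39−19)÷1=20=t, 27→(27−19)÷1=8=h, 28→(28−19)÷1=9=i, 24→(24−19)÷1=5=e, 25→(25−19)÷1=6=f.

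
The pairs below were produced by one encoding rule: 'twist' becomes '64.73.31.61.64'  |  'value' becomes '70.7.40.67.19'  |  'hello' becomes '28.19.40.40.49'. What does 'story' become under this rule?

t(#20)→64 and w(#23)→73: differences scale by 3, so n = 3·pos + 4. Each letter becomes 3×(its alphabet position, a=1..z=26) + 4.
For story: s=19→61, t=20→64, o=15→49, r=18→58, y=25→79.

61.64.49.58.79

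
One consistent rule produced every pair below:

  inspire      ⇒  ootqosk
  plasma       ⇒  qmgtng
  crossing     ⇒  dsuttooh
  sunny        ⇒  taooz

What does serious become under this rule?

The shift depends on letter class: consonant n→o is +1, but vowel i→o is +6. Two shifts are in play — +6 for a/e/i/o/u, +1 for every other letter.
For serious: s(cons)+1=t, e(vowel)+6=k, r(cons)+1=s, i(vowel)+6=o, o(vowel)+6=u, u(vowel)+6=a, s(cons)+1=t.

tksouat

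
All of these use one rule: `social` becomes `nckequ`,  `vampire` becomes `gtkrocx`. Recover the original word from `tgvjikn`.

lighter

The output letters match the input read backwards, each shifted +2: social reversed is laicos. Two steps: reverse the string, then apply a Caesar shift of +2.
Decoding tgvjikn: shift back: t−2=r, g−2=e, v−2=t, j−2=h, i−2=g, k−2=i, n−2=l → rethgil; then reverse → lighter.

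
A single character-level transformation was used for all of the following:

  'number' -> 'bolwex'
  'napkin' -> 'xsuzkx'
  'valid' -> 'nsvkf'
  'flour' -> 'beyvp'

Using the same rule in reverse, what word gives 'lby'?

The output letters match the input read backwards, each shifted +10: number reversed is rebmun. The word is reversed, then every letter is shifted forward by 10.
Reversing it on lby: shift back: l−10=b, b−10=r, y−10=o → bro; then reverse → orb.

orb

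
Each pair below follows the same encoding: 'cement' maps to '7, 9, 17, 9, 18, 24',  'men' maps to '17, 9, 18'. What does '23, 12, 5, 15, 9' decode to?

c is letter #3 and maps to 7: an offset of 4. Each letter is replaced by its alphabet position (a=1..z=26) + 4.
Decoding 23, 12, 5, 15, 9: 23→(23−4)÷1=19=s, 12→(12−4)÷1=8=h, 5→(5−4)÷1=1=a, 15→(15−4)÷1=11=k, 9→(9−4)÷1=5=e.

shake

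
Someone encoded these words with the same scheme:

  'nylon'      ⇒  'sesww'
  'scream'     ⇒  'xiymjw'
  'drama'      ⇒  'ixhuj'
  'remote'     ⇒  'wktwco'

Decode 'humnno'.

Letter i (0-indexed) is shifted by i+5, so successive shifts are 5, 6, 7, ….
Undoing it on humnno: h−5=c, u−6=o, m−7=f, n−8=f, n−9=e, o−10=e.

coffee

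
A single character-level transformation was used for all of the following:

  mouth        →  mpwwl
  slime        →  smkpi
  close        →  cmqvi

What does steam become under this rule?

sugdq

In mouth: m→m is +0, o→p is +1, u→w is +2, t→w is +3 — the shift increases by 1 each position. Letter i (0-indexed) is shifted by i+0, so successive shifts are 0, 1, 2, ….
On steam: s+0=s, t+1=u, e+2=g, a+3=d, m+4=q.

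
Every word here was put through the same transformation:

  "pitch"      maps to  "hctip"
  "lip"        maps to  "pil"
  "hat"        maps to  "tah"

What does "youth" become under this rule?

The output letters match the input read backwards: pitch reversed is hctip. The word is simply reversed.
Applying it to youth: reverse → htuoy.

htuoy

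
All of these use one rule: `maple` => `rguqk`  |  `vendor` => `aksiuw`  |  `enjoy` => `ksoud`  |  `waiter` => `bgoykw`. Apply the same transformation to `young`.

The shift depends on letter class: consonant m→r is +5, but vowel a→g is +6. The rule splits by letter class: vowels +6, consonants +5.
Applying it to young: y(cons)+5=d, o(vowel)+6=u, u(vowel)+6=a, n(cons)+5=s, g(cons)+5=l.

duasl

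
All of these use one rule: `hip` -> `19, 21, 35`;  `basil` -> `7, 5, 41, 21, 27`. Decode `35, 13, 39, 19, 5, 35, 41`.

h(#8)→19 and i(#9)→21: differences scale by 2, so n = 2·pos + 3. The formula is n = 2×(alphabet index, a=1) + 3.
Undoing it on 35, 13, 39, 19, 5, 35, 41: 35→(35−3)÷2=16=p, 13→(13−3)÷2=5=e, 39→(39−3)÷2=18=r, 19→(19−3)÷2=8=h, 5→(5−3)÷2=1=a, 35→(35−3)÷2=16=p, 41→(41−3)÷2=19=s.

perhaps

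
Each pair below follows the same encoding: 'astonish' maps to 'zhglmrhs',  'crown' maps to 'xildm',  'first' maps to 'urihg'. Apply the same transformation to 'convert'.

This is the alphabet-reversal cipher (Atbash): a becomes z, b becomes y, etc.
Applying it to convert: c↔x, o↔l, n↔m, v↔e, e↔v, r↔i, t↔g.

xlmevig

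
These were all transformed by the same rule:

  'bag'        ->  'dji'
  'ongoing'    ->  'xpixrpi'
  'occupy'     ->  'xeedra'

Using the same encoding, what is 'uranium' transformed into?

The shift depends on letter class: consonant b→d is +2, but vowel a→j is +9. Two shifts are in play — +9 for a/e/i/o/u, +2 for every other letter.
Applying it to uranium: u(vowel)+9=d, r(cons)+2=t, a(vowel)+9=j, n(cons)+2=p, i(vowel)+9=r, u(vowel)+9=d, m(cons)+2=o.

dtjprdo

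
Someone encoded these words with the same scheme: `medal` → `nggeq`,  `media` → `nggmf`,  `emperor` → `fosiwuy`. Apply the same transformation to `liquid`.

mktynj

Each letter shifts forward by (position + 1), i.e. 1, 2, 3, … — the shift grows by one for each successive letter.
On liquid: l+1=m, i+2=k, q+3=t, u+4=y, i+5=n, d+6=j.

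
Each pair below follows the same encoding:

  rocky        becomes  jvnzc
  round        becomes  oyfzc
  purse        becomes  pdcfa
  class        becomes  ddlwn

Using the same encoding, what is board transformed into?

oclzm

The output letters match the input read backwards, each shifted +11: rocky reversed is ykcor. Two steps: reverse the string, then apply a Caesar shift of +11.
On board: reverse → draob; then shift: d+11=o, r+11=c, a+11=l, o+11=z, b+11=m.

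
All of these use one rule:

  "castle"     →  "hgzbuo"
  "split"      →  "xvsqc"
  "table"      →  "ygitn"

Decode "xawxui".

Each letter shifts forward by (position + 5), i.e. 5, 6, 7, … — the shift grows by one for each successive letter.
Decoding xawxui: x−5=s, a−6=u, w−7=p, x−8=p, u−9=l, i−10=y.

supply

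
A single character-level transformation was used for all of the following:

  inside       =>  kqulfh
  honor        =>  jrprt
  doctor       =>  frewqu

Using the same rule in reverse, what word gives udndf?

The shifts repeat in a cycle of length 2: positions 0,1,… shift by +2, +3, then the pattern repeats.
Reversing it on udndf: u−2=s, d−3=a, n−2=l, d−3=a, f−2=d.

salad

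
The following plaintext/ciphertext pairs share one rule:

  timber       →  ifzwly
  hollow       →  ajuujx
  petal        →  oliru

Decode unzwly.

lumber

t(19)→i(8) and i(8)→f(5) fit y≡5x+17 (mod 26); the inverse of 5 mod 26 is 21. Each letter's alphabet position (a=0..z=25) is mapped through 5·x+17 mod 26 — an affine cipher.
Decoding unzwly: u(20)→21·(20−17)≡11=l; n(13)→21·(13−17)≡20=u; z(25)→21·(25−17)≡12=m; w(22)→21·(22−17)≡1=b; l(11)→21·(11−17)≡4=e; y(24)→21·(24−17)≡17=r (all mod 26).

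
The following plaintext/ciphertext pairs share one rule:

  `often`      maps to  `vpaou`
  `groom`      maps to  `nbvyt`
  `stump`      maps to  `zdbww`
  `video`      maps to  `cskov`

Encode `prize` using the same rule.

It's a Vigenère-style cipher with numeric key [7,10]: position i shifts by key[i mod 2].
On prize: p+7=w, r+10=b, i+7=p, z+10=j, e+7=l.

wbpjl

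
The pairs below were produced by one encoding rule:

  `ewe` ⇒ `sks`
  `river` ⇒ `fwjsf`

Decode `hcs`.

Compare letters: e→s is +14, w→k is +14, e→s is +14 — a constant shift. This is a Caesar cipher with shift 14.
Reversing it on hcs: h−14=t, c−14=o, s−14=e.

toe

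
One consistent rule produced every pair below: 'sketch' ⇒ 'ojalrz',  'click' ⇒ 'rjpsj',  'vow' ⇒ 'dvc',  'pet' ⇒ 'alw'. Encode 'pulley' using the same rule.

The output letters match the input read backwards, each shifted +7: sketch reversed is hcteks. Two steps: reverse the string, then apply a Caesar shift of +7.
For pulley: reverse → yellup; then shift: y+7=f, e+7=l, l+7=s, l+7=s, u+7=b, p+7=w.

flssbw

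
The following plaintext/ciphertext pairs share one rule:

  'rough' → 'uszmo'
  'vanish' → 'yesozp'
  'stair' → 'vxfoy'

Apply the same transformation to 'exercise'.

hbjxjqbo

In rough: r→u is +3, o→s is +4, u→z is +5, g→m is +6 — the shift increases by 1 each position. Letter i (0-indexed) is shifted by i+3, so successive shifts are 3, 4, 5, ….
On exercise: e+3=h, x+4=b, e+5=j, r+6=x, c+7=j, i+8=q, s+9=b, e+10=o.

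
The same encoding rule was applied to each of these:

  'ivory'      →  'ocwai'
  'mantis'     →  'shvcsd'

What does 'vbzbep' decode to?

In ivory: i→o is +6, v→c is +7, o→w is +8, r→a is +9 — the shift increases by 1 each position. Each letter shifts forward by (position + 6), i.e. 6, 7, 8, … — the shift grows by one for each successive letter.
Undoing it on vbzbep: v−6=p, b−7=u, z−8=r, b−9=s, e−10=u, p−11=e.

pursue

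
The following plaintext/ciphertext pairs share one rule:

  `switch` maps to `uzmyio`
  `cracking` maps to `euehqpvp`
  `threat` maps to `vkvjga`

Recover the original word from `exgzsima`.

cucumber

The shift increases by 1 at each position, starting from +2: 2, 3, 4, ….
Undoing it on exgzsima: e−2=c, x−3=u, g−4=c, z−5=u, s−6=m, i−7=b, m−8=e, a−9=r.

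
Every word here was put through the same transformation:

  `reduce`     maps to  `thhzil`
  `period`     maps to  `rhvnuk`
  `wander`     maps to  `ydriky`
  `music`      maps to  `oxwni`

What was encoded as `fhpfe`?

Each letter shifts forward by (position + 2), i.e. 2, 3, 4, … — the shift grows by one for each successive letter.
Decoding fhpfe: f−2=d, h−3=e, p−4=l, f−5=a, e−6=y.

delay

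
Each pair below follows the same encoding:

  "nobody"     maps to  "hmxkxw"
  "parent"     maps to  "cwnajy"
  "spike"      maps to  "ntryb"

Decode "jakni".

zebra

The output letters match the input read backwards, each shifted +9: nobody reversed is ydobon. The word is reversed, then every letter is shifted forward by 9.
Decoding jakni: shift back: j−9=a, a−9=r, k−9=b, n−9=e, i−9=z → arbez; then reverse → zebra.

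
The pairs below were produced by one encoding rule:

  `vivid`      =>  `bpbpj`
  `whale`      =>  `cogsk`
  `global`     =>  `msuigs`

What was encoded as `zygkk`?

trade

Shifts by position in vivid: pos 0: v→b (+6), pos 1: i→p (+7), pos 2: v→b (+6), pos 3: i→p (+7) — repeating every 2. A repeating key of period 2 is used — shifts +6, +7 over and over.
Reversing it on zygkk: z−6=t, y−7=r, g−6=a, k−7=d, k−6=e.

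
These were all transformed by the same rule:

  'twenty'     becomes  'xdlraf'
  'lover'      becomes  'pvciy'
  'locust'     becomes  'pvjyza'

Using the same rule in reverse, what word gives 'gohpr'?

chalk

Shifts by position in twenty: pos 0: t→x (+4), pos 1: w→d (+7), pos 2: e→l (+7), pos 3: n→r (+4), pos 4: t→a (+7), pos 5: y→f (+7) — repeating every 3. The shifts repeat in a cycle of length 3: positions 0,1,… shift by +4, +7, +7, then the pattern repeats.
Decoding gohpr: g−4=c, o−7=h, h−7=a, p−4=l, r−7=k.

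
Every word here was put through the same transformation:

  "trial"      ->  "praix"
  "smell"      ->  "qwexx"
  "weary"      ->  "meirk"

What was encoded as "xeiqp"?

least

This is an affine cipher: with a=0,…,z=25, each position x becomes (25x+8) mod 26.
Reversing it on xeiqp: x(23)→25·(23−8)≡11=l; e(4)→25·(4−8)≡4=e; i(8)→25·(8−8)≡0=a; q(16)→25·(16−8)≡18=s; p(15)→25·(15−8)≡19=t (all mod 26).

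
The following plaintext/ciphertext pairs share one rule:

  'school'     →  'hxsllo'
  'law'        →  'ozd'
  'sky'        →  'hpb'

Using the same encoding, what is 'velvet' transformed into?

evoevg

Each pair mirrors across the alphabet (s↔h, c↔x, h↔s): positions sum to 25. This is the alphabet-reversal cipher (Atbash): a becomes z, b becomes y, etc.
For velvet: v↔e, e↔v, l↔o, v↔e, e↔v, t↔g.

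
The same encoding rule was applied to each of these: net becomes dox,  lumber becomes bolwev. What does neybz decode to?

proud

The output letters match the input read backwards, each shifted +10: net reversed is ten. Two steps: reverse the string, then apply a Caesar shift of +10.
Decoding neybz: shift back: n−10=d, e−10=u, y−10=o, b−10=r, z−10=p → duorp; then reverse → proud.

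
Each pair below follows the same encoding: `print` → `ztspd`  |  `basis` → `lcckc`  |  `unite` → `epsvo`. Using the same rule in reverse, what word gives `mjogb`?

Shifts by position in print: pos 0: p→z (+10), pos 1: r→t (+2), pos 2: i→s (+10), pos 3: n→p (+2) — repeating every 2. A repeating key of period 2 is used — shifts +10, +2 over and over.
Undoing it on mjogb: m−10=c, j−2=h, o−10=e, g−2=e, b−10=r.

cheer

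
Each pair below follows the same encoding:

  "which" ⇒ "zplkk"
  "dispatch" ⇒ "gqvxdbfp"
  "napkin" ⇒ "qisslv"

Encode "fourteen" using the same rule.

iwxzwmhv

Shifts by position in which: pos 0: w→z (+3), pos 1: h→p (+8), pos 2: i→l (+3), pos 3: c→k (+8) — repeating every 2. It's a Vigenère-style cipher with numeric key [3,8]: position i shifts by key[i mod 2].
On fourteen: f+3=i, o+8=w, u+3=x, r+8=z, t+3=w, e+8=m, e+3=h, n+8=v.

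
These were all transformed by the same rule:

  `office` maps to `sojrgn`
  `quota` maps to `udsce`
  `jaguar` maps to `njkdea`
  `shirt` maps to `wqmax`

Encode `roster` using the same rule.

vxwcia

A repeating key of period 2 is used — shifts +4, +9 over and over.
On roster: r+4=v, o+9=x, s+4=w, t+9=c, e+4=i, r+9=a.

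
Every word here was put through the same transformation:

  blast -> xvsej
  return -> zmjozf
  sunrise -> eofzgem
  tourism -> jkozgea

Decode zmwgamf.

b(1)→x(23) and l(11)→v(21) fit y≡5x+18 (mod 26); the inverse of 5 mod 26 is 21. This is an affine cipher: with a=0,…,z=25, each position x becomes (5x+18) mod 26.
Reversing it on zmwgamf: z(25)→21·(25−18)≡17=r; m(12)→21·(12−18)≡4=e; w(22)→21·(22−18)≡6=g; g(6)→21·(6−18)≡8=i; a(0)→21·(0−18)≡12=m; m(12)→21·(12−18)≡4=e; f(5)→21·(5−18)≡13=n (all mod 26).

regimen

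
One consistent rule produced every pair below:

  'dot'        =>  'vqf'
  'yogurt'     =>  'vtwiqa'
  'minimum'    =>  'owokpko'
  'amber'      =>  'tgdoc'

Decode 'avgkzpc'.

The output letters match the input read backwards, each shifted +2: dot reversed is tod. Read the word backwards and shift each letter +2.
Reversing it on avgkzpc: shift back: a−2=y, v−2=t, g−2=e, k−2=i, z−2=x, p−2=n, c−2=a → yteixna; then reverse → anxiety.

anxiety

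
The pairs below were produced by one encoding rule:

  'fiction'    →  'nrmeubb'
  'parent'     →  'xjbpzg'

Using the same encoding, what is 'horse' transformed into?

The shift increases by 1 at each position, starting from +8: 8, 9, 10, ….
For horse: h+8=p, o+9=x, r+10=b, s+11=d, e+12=q.

pxbdq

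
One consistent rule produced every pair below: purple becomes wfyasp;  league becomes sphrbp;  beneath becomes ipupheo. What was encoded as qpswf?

jelly

A repeating key of period 2 is used — shifts +7, +11 over and over.
Undoing it on qpswf: q−7=j, p−11=e, s−7=l, w−11=l, f−7=y.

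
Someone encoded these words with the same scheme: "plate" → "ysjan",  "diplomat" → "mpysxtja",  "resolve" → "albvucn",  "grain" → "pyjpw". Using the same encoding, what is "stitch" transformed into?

It's a Vigenère-style cipher with numeric key [9,7]: position i shifts by key[i mod 2].
On stitch: s+9=b, t+7=a, i+9=r, t+7=a, c+9=l, h+7=o.

baralo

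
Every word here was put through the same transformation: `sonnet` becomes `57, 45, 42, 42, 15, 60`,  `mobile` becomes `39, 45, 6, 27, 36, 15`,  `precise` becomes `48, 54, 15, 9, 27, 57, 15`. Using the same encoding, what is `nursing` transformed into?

42, 63, 54, 57, 27, 42, 21

s(#19)→57 and o(#15)→45: differences scale by 3, so n = 3·pos + 0. Each letter becomes 3×(its alphabet position, a=1..z=26).
Applying it to nursing: n=14→42, u=21→63, r=18→54, s=19→57, i=9→27, n=14→42, g=7→21.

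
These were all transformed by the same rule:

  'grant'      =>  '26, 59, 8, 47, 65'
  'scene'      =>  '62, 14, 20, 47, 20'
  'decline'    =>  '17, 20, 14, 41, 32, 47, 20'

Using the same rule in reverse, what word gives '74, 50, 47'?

won

g(#7)→26 and r(#18)→59: differences scale by 3, so n = 3·pos + 5. The formula is n = 3×(alphabet index, a=1) + 5.
Reversing it on 74, 50, 47: 74→(74−5)÷3=23=w, 50→(50−5)÷3=15=o, 47→(47−5)÷3=14=n.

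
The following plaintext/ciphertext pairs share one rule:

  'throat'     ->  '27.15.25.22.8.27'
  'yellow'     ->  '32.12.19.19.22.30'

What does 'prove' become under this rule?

23.25.22.29.12

t is letter #20 and maps to 27: an offset of 7. The number is (letter's place in the alphabet, a=1) + 7.
Applying it to prove: p=16→23, r=18→25, o=15→22, v=22→29, e=5→12.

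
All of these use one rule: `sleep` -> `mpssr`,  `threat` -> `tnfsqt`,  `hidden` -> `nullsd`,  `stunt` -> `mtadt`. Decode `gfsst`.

greet

s(18)→m(12) and l(11)→p(15) fit y≡7x+16 (mod 26); the inverse of 7 mod 26 is 15. Treating letters as 0–25, the rule is x ↦ 7x + 16 (mod 26).
Reversing it on gfsst: g(6)→15·(6−16)≡6=g; f(5)→15·(5−16)≡17=r; s(18)→15·(18−16)≡4=e; s(18)→15·(18−16)≡4=e; t(19)→15·(19−16)≡19=t (all mod 26).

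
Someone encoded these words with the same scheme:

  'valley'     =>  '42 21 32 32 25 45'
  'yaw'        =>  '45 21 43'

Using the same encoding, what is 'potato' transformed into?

36 35 40 21 40 35

v is letter #22 and maps to 42: an offset of 20. Letters become their 1-based position plus 20 (so a→21, b→22, …).
On potato: p=16→36, o=15→35, t=20→40, a=1→21, t=20→40, o=15→35.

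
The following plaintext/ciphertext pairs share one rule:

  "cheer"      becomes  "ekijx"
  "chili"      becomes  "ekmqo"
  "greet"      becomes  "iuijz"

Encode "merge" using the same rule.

Each letter shifts forward by (position + 2), i.e. 2, 3, 4, … — the shift grows by one for each successive letter.
On merge: m+2=o, e+3=h, r+4=v, g+5=l, e+6=k.

ohvlk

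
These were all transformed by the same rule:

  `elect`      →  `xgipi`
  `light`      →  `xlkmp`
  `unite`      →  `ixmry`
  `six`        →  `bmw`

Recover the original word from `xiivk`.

The output letters match the input read backwards, each shifted +4: elect reversed is tcele. The word is reversed, then every letter is shifted forward by 4.
Undoing it on xiivk: shift back: x−4=t, i−4=e, i−4=e, v−4=r, k−4=g → teerg; then reverse → greet.

greet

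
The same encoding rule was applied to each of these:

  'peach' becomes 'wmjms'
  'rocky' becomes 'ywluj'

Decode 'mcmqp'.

fudge

The shift increases by 1 at each position, starting from +7: 7, 8, 9, ….
Undoing it on mcmqp: m−7=f, c−8=u, m−9=d, q−10=g, p−11=e.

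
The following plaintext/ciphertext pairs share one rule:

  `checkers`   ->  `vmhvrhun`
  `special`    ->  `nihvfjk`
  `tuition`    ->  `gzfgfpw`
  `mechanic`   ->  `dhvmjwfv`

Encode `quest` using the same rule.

c(2)→v(21) and h(7)→m(12) fit y≡19x+9 (mod 26); the inverse of 19 mod 26 is 11. Treating letters as 0–25, the rule is x ↦ 19x + 9 (mod 26).
Applying it to quest: q(16)→19·16+9≡1=b; u(20)→19·20+9≡25=z; e(4)→19·4+9≡7=h; s(18)→19·18+9≡13=n; t(19)→19·19+9≡6=g (all mod 26).

bzhng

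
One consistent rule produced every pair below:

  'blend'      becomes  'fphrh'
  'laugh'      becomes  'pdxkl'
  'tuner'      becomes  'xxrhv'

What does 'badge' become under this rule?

fdhkh

The shift depends on letter class: consonant b→f is +4, but vowel e→h is +3. Two shifts are in play — +3 for a/e/i/o/u, +4 for every other letter.
For badge: b(cons)+4=f, a(vowel)+3=d, d(cons)+4=h, g(cons)+4=k, e(vowel)+3=h.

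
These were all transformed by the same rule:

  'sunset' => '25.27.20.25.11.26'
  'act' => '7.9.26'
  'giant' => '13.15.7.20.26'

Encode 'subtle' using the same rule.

25.27.8.26.18.11

s is letter #19 and maps to 25: an offset of 6. Letters become their 1-based position plus 6 (so a→7, b→8, …).
On subtle: s=19→25, u=21→27, b=2→8, t=20→26, l=12→18, e=5→11.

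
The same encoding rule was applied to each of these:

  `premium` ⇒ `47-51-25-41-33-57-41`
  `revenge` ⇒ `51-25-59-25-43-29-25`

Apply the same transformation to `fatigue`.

27-17-55-33-29-57-25

p(#16)→47 and r(#18)→51: differences scale by 2, so n = 2·pos + 15. The formula is n = 2×(alphabet index, a=1) + 15.
Applying it to fatigue: f=6→27, a=1→17, t=20→55, i=9→33, g=7→29, u=21→57, e=5→25.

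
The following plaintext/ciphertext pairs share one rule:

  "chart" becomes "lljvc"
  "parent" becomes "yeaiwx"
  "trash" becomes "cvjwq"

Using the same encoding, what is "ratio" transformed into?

aecmx

It's a Vigenère-style cipher with numeric key [9,4]: position i shifts by key[i mod 2].
For ratio: r+9=a, a+4=e, t+9=c, i+4=m, o+9=x.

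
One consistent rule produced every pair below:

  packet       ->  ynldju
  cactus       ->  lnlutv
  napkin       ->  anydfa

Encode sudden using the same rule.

vtkkja

p(15)→y(24) and a(0)→n(13) fit y≡25x+13 (mod 26); the inverse of 25 mod 26 is 25. Each letter's alphabet position (a=0..z=25) is mapped through 25·x+13 mod 26 — an affine cipher.
For sudden: s(18)→25·18+13≡21=v; u(20)→25·20+13≡19=t; d(3)→25·3+13≡10=k; d(3)→25·3+13≡10=k; e(4)→25·4+13≡9=j; n(13)→25·13+13≡0=a (all mod 26).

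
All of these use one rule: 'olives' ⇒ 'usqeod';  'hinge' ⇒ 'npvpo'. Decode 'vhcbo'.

pause

In olives: o→u is +6, l→s is +7, i→q is +8, v→e is +9 — the shift increases by 1 each position. Letter i (0-indexed) is shifted by i+6, so successive shifts are 6, 7, 8, ….
Reversing it on vhcbo: v−6=p, h−7=a, c−8=u, b−9=s, o−10=e.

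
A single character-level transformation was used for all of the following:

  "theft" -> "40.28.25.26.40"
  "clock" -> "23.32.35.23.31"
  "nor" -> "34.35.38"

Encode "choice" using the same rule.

23.28.35.29.23.25

Each letter is replaced by its alphabet position (a=1..z=26) + 20.
For choice: c=3→23, h=8→28, o=15→35, i=9→29, c=3→23, e=5→25.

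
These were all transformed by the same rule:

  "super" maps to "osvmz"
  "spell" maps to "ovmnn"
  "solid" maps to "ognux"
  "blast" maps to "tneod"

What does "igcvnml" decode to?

complex

Each letter's alphabet position (a=0..z=25) is mapped through 15·x+4 mod 26 — an affine cipher.
Undoing it on igcvnml: i(8)→7·(8−4)≡2=c; g(6)→7·(6−4)≡14=o; c(2)→7·(2−4)≡12=m; v(21)→7·(21−4)≡15=p; n(13)→7·(13−4)≡11=l; m(12)→7·(12−4)≡4=e; l(11)→7·(11−4)≡23=x (all mod 26).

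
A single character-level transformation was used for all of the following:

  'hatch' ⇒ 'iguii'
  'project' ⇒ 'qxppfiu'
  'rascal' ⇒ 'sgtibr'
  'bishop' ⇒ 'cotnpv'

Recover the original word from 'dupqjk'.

It's a Vigenère-style cipher with numeric key [1,6]: position i shifts by key[i mod 2].
Reversing it on dupqjk: d−1=c, u−6=o, p−1=o, q−6=k, j−1=i, k−6=e.

cookie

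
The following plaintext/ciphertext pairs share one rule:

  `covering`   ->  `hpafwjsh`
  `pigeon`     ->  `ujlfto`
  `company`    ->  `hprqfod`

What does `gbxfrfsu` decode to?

Shifts by position in covering: pos 0: c→h (+5), pos 1: o→p (+1), pos 2: v→a (+5), pos 3: e→f (+1) — repeating every 2. A repeating key of period 2 is used — shifts +5, +1 over and over.
Decoding gbxfrfsu: g−5=b, b−1=a, x−5=s, f−1=e, r−5=m, f−1=e, s−5=n, u−1=t.

basement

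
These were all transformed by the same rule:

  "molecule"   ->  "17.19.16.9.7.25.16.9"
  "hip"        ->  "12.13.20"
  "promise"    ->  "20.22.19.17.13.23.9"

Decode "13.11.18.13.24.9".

ignite

m is letter #13 and maps to 17: an offset of 4. Letters become their 1-based position plus 4 (so a→5, b→6, …).
Undoing it on 13.11.18.13.24.9: 13→(13−4)÷1=9=i, 11→(11−4)÷1=7=g, 18→(18−4)÷1=14=n, 13→(13−4)÷1=9=i, 24→(24−4)÷1=20=t, 9→(9−4)÷1=5=e.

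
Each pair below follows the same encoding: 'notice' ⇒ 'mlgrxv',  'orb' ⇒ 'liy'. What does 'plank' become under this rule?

kozmp

This is the alphabet-reversal cipher (Atbash): a becomes z, b becomes y, etc.
Applying it to plank: p↔k, l↔o, a↔z, n↔m, k↔p.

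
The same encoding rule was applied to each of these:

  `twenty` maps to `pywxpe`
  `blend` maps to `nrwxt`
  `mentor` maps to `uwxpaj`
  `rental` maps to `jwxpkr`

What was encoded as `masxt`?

sound

Each letter's alphabet position (a=0..z=25) is mapped through 3·x+10 mod 26 — an affine cipher.
Reversing it on masxt: m(12)→9·(12−10)≡18=s; a(0)→9·(0−10)≡14=o; s(18)→9·(18−10)≡20=u; x(23)→9·(23−10)≡13=n; t(19)→9·(19−10)≡3=d (all mod 26).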